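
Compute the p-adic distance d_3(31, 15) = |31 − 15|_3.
d_3(31, 15) = 1

Step 1 — x − y = 31 − 15 = 16. Step 2 — v_3(16) = 0 (factor: 16 = (3^0 · 16); the sign does not affect v_p). Step 3 — |x − y|_3 = 3^{0} = 1.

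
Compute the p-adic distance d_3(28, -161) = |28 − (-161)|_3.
d_3(28, -161) = 1/27

Step 1 — x − y = 28 − (-161) = 189. Step 2 — v_3(189) = 3 (factor: 189 = (3^3 · 7); the sign does not affect v_p). Step 3 — |x − y|_3 = 3^{-3} = 1/27.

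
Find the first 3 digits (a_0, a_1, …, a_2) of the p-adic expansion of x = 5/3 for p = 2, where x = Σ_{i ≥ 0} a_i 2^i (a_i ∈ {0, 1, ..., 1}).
(a_0, …, a_2) = (1, 1, 1)

v_2(5/3) = 0 (numerator and denominator both coprime to 2), so x ∈ ℤ_2^×. Compute digits iteratively via a_i = x_i mod 2, x_{i+1} = (x_i − a_i)/2, with x_0 = x:
  x_0 = 5/3;  a_0 = 1;  x_1 = (x_0 − 1)/2 = 1/3
  x_1 = 1/3;  a_1 = 1;  x_2 = (x_1 − 1)/2 = -1/3
  x_2 = -1/3;  a_2 = 1;  x_3 = (x_2 − 1)/2 = -2/3
Digits: (1, 1, 1).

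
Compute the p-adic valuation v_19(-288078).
v_19(-288078) = 3

v_19(n) is the largest exponent k such that 19^k divides n. Factor out: -288078 = -19^3 · 42. (Sign doesn't affect v_p.) So v_19(-288078) = 3.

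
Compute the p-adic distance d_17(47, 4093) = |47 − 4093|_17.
d_17(47, 4093) = 1/289

Step 1 — x − y = 47 − 4093 = -4046. Step 2 — v_17(-4046) = 2 (factor: -4046 = −(17^2 · 14); the sign does not affect v_p). Step 3 — |x − y|_17 = 17^{-2} = 1/289.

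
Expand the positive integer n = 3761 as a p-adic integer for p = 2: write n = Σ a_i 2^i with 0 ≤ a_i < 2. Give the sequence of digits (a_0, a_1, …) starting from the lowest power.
(a_0, a_1, …) = (1, 0, 0, 0, 1, 1, 0, 1, 0, 1, 1, 1)

Repeated division by 2 gives the digits low-to-high: 3761 = 1 + 1·2^4 + 1·2^5 + 1·2^7 + 1·2^9 + 1·2^10 + 1·2^11. Digit sequence: (1, 0, 0, 0, 1, 1, 0, 1, 0, 1, 1, 1).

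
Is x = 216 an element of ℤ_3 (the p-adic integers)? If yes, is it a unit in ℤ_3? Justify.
x ∈ ℤ_3 but not a unit; v_3(x) = 3 > 0

ℤ_3 = {x ∈ ℚ_3 : v_3(x) ≥ 0} and ℤ_3^× = {x ∈ ℤ_3 : v_3(x) = 0}. Here v_3(216) = v_3(num) − v_3(den) = 3; compare against these criteria.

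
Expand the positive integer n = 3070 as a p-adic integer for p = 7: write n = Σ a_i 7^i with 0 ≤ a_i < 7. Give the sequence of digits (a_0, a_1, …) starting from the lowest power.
(a_0, a_1, …) = (4, 4, 6, 1, 1)

Repeated division by 7 gives the digits low-to-high: 3070 = 4 + 4·7^1 + 6·7^2 + 1·7^3 + 1·7^4. Digit sequence: (4, 4, 6, 1, 1).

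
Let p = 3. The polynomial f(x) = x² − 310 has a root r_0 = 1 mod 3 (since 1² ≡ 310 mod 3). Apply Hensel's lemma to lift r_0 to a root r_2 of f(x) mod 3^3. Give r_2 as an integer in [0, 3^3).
r_2 = 16 (mod 27)

Hensel's recurrence: r_{i+1} = r_i − f(r_i)·(f′(r_i))^{-1} mod 3^{i+2}, with f′(x) = 2x. Iterate:
  r_0 = 1 (mod 3)
  r_1 = 7 (mod 9)
  r_2 = 16 (mod 27)
Final: r_2 = 16, and one checks f(r_2) ≡ 0 mod 3^3.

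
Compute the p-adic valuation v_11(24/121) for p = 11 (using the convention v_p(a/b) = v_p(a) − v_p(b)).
v_11(24/121) = -2

Factor powers of 11 from the numerator and denominator of the reduced fraction: 24 = 11^0 · 24 and 121 = 11^2 · 1. Apply v_p(a/b) = v_p(a) − v_p(b): v_11(24/121) = 0 − 2 = -2.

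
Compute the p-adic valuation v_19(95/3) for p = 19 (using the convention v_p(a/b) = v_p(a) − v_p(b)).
v_19(95/3) = 1

Factor powers of 19 from the numerator and denominator of the reduced fraction: 95 = 19^1 · 5 and 3 = 19^0 · 3. Apply v_p(a/b) = v_p(a) − v_p(b): v_19(95/3) = 1 − 0 = 1.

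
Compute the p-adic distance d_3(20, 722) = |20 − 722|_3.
d_3(20, 722) = 1/27

Step 1 — x − y = 20 − 722 = -702. Step 2 — v_3(-702) = 3 (factor: -702 = −(3^3 · 26); the sign does not affect v_p). Step 3 — |x − y|_3 = 3^{-3} = 1/27.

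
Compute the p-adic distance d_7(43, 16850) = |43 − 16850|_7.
d_7(43, 16850) = 1/16807

Step 1 — x − y = 43 − 16850 = -16807. Step 2 — v_7(-16807) = 5 (factor: -16807 = −(7^5 · 1); the sign does not affect v_p). Step 3 — |x − y|_7 = 7^{-5} = 1/16807.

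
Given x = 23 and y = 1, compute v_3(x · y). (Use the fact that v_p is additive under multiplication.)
v_3(23) = 0

v_p(x) = 0 (factor: 23 = 3^0 · 23); v_p(y) = 0 (factor: 1 = 3^0 · 1). Additivity: v_p(xy) = v_p(x) + v_p(y) = 0 + 0 = 0. (Direct check: xy = 23 = 3^0 · (23).)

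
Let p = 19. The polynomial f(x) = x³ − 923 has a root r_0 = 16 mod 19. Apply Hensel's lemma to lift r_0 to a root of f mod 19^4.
r_3 = 113921 (mod 130321)

Hensel: r_{i+1} = r_i − f(r_i)/f′(r_i) mod 19^{i+2}, where f′(x) = 3x². Iterate:
  r_0 = 16 (mod 19)
  r_1 = 206 (mod 361)
  r_2 = 4177 (mod 6859)
  r_3 = 113921 (mod 130321)
Final: r = 113921 with f(r) ≡ 0 mod 19^4.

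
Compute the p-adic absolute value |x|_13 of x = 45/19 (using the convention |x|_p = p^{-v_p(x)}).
|45/19|_13 = 1

Step 1 — compute v_13(x) by factoring powers of 13 out of the numerator and denominator: v_13(45/19) = 0. Step 2 — apply |x|_p = p^{-v_p(x)} = 13^{0} = 1.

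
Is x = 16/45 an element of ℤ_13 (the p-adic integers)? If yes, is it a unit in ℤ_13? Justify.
x ∈ ℤ_13^× (unit); v_13(x) = 0

ℤ_13 = {x ∈ ℚ_13 : v_13(x) ≥ 0} and ℤ_13^× = {x ∈ ℤ_13 : v_13(x) = 0}. Here v_13(16/45) = v_13(num) − v_13(den) = 0; compare against these criteria.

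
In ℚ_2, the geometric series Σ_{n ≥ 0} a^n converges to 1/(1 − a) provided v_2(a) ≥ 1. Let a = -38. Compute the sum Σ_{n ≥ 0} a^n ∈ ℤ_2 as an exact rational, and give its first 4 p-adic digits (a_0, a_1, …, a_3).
Σ a^n = 1/(1 − a) = 1/39;  first 4 digits = (1, 1, 1, 0)

v_2(a) = 1 ≥ 1, so the series converges in ℤ_2 to 1/(1 − a) = 1/(1 − (-38)) = 1/39. Expand this rational in ℤ_2: compute digits iteratively via d_i = x_i mod 2, x_{i+1} = (x_i − d_i)/2. The first 4 digits are (1, 1, 1, 0).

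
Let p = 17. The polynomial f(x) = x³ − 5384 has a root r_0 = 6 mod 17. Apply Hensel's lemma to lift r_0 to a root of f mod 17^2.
r_1 = 193 (mod 289)

Hensel: r_{i+1} = r_i − f(r_i)/f′(r_i) mod 17^{i+2}, where f′(x) = 3x². Iterate:
  r_0 = 6 (mod 17)
  r_1 = 193 (mod 289)
Final: r = 193 with f(r) ≡ 0 mod 17^2.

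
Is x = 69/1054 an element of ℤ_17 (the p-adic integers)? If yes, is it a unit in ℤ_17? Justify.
x ∉ ℤ_17 (v_17(x) = -1 < 0)

ℤ_17 = {x ∈ ℚ_17 : v_17(x) ≥ 0} and ℤ_17^× = {x ∈ ℤ_17 : v_17(x) = 0}. Here v_17(69/1054) = v_17(num) − v_17(den) = -1; compare against these criteria.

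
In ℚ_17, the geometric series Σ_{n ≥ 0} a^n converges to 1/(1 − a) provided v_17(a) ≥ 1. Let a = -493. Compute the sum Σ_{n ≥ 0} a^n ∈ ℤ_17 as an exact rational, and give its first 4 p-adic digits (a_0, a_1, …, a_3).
Σ a^n = 1/(1 − a) = 1/494;  first 4 digits = (1, 5, 6, 4)

v_17(a) = 1 ≥ 1, so the series converges in ℤ_17 to 1/(1 − a) = 1/(1 − (-493)) = 1/494. Expand this rational in ℤ_17: compute digits iteratively via d_i = x_i mod 17, x_{i+1} = (x_i − d_i)/17. The first 4 digits are (1, 5, 6, 4).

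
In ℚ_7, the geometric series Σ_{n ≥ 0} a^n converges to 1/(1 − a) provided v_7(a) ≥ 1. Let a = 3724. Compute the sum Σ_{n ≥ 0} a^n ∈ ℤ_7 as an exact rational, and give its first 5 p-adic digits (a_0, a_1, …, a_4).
Σ a^n = 1/(1 − a) = -1/3723;  first 5 digits = (1, 0, 6, 3, 2)

v_7(a) = 2 ≥ 1, so the series converges in ℤ_7 to 1/(1 − a) = 1/(1 − 3724) = -1/3723. Expand this rational in ℤ_7: compute digits iteratively via d_i = x_i mod 7, x_{i+1} = (x_i − d_i)/7. The first 5 digits are (1, 0, 6, 3, 2).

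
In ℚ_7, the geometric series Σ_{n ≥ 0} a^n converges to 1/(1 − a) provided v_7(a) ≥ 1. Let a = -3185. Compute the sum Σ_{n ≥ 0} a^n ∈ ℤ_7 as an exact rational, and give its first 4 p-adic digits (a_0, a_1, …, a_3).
Σ a^n = 1/(1 − a) = 1/3186;  first 4 digits = (1, 0, 5, 4)

v_7(a) = 2 ≥ 1, so the series converges in ℤ_7 to 1/(1 − a) = 1/(1 − (-3185)) = 1/3186. Expand this rational in ℤ_7: compute digits iteratively via d_i = x_i mod 7, x_{i+1} = (x_i − d_i)/7. The first 4 digits are (1, 0, 5, 4).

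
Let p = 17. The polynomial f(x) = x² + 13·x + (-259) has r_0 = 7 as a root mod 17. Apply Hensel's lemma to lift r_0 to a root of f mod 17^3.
r_2 = 3458 (mod 4913)

Hensel: r_{i+1} = r_i − f(r_i)·(f′(r_i))^{-1} mod 17^{i+2}, f′(x) = 2x + 13. Iterate:
  r_0 = 7 (mod 17)
  r_1 = 279 (mod 289)
  r_2 = 3458 (mod 4913)
Final: r = 3458 satisfies f(r) ≡ 0 mod 17^3.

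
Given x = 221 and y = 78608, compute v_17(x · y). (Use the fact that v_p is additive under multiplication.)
v_17(17372368) = 4

v_p(x) = 1 (factor: 221 = 17^1 · 13); v_p(y) = 3 (factor: 78608 = 17^3 · 16). Additivity: v_p(xy) = v_p(x) + v_p(y) = 1 + 3 = 4. (Direct check: xy = 17372368 = 17^4 · (208).)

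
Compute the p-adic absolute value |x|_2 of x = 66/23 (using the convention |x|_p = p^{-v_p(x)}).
|66/23|_2 = 1/2

Step 1 — compute v_2(x) by factoring powers of 2 out of the numerator and denominator: v_2(66/23) = 1. Step 2 — apply |x|_p = p^{-v_p(x)} = 2^{-1} = 1/2.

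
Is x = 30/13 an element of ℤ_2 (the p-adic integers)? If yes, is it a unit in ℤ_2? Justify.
x ∈ ℤ_2 but not a unit; v_2(x) = 1 > 0

ℤ_2 = {x ∈ ℚ_2 : v_2(x) ≥ 0} and ℤ_2^× = {x ∈ ℤ_2 : v_2(x) = 0}. Here v_2(30/13) = v_2(num) − v_2(den) = 1; compare against these criteria.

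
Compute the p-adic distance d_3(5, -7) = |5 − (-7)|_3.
d_3(5, -7) = 1/3

Step 1 — x − y = 5 − (-7) = 12. Step 2 — v_3(12) = 1 (factor: 12 = (3^1 · 4); the sign does not affect v_p). Step 3 — |x − y|_3 = 3^{-1} = 1/3.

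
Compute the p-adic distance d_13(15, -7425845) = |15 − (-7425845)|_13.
d_13(15, -7425845) = 1/371293

Step 1 — x − y = 15 − (-7425845) = 7425860. Step 2 — v_13(7425860) = 5 (factor: 7425860 = (13^5 · 20); the sign does not affect v_p). Step 3 — |x − y|_13 = 13^{-5} = 1/371293.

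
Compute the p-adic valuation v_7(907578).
v_7(907578) = 5

v_7(n) is the largest exponent k such that 7^k divides n. Factor out: 907578 = 7^5 · 54. (Sign doesn't affect v_p.) So v_7(907578) = 5.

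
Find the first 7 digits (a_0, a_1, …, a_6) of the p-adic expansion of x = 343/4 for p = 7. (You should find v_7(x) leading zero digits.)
(a_0, …, a_6) = (0, 0, 0, 2, 5, 1, 5)

v_7(343/4) = 3, so a_0 = ... = a_2 = 0. Factor out: x = 7^3 · u with u = 1/4 a unit in ℤ_7. Expand u iteratively via a_{v+i} = u_i mod 7, u_{i+1} = (u_i − a_{v+i})/7:
  u_0 = 1/4;  a_3 = 2;  u_1 = (u_0 − 2)/7 = -1/4
  u_1 = -1/4;  a_4 = 5;  u_2 = (u_1 − 5)/7 = -3/4
  u_2 = -3/4;  a_5 = 1;  u_3 = (u_2 − 1)/7 = -1/4
  u_3 = -1/4;  a_6 = 5;  u_4 = (u_3 − 5)/7 = -3/4
Digits: (0, 0, 0, 2, 5, 1, 5).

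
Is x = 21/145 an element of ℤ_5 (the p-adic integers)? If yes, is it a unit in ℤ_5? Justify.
x ∉ ℤ_5 (v_5(x) = -1 < 0)

ℤ_5 = {x ∈ ℚ_5 : v_5(x) ≥ 0} and ℤ_5^× = {x ∈ ℤ_5 : v_5(x) = 0}. Here v_5(21/145) = v_5(num) − v_5(den) = -1; compare against these criteria.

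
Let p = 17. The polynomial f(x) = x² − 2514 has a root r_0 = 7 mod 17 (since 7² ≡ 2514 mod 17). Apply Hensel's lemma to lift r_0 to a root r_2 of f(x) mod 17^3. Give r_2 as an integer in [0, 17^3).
r_2 = 1401 (mod 4913)

Hensel's recurrence: r_{i+1} = r_i − f(r_i)·(f′(r_i))^{-1} mod 17^{i+2}, with f′(x) = 2x. Iterate:
  r_0 = 7 (mod 17)
  r_1 = 245 (mod 289)
  r_2 = 1401 (mod 4913)
Final: r_2 = 1401, and one checks f(r_2) ≡ 0 mod 17^3.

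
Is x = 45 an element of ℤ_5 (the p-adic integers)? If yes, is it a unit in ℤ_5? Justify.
x ∈ ℤ_5 but not a unit; v_5(x) = 1 > 0

ℤ_5 = {x ∈ ℚ_5 : v_5(x) ≥ 0} and ℤ_5^× = {x ∈ ℤ_5 : v_5(x) = 0}. Here v_5(45) = v_5(num) − v_5(den) = 1; compare against these criteria.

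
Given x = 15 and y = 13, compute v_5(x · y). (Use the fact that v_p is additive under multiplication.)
v_5(195) = 1

v_p(x) = 1 (factor: 15 = 5^1 · 3); v_p(y) = 0 (factor: 13 = 5^0 · 13). Additivity: v_p(xy) = v_p(x) + v_p(y) = 1 + 0 = 1. (Direct check: xy = 195 = 5^1 · (39).)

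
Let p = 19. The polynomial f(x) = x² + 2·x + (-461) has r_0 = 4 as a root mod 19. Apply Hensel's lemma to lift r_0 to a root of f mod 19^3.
r_2 = 6654 (mod 6859)

Hensel: r_{i+1} = r_i − f(r_i)·(f′(r_i))^{-1} mod 19^{i+2}, f′(x) = 2x + 2. Iterate:
  r_0 = 4 (mod 19)
  r_1 = 156 (mod 361)
  r_2 = 6654 (mod 6859)
Final: r = 6654 satisfies f(r) ≡ 0 mod 19^3.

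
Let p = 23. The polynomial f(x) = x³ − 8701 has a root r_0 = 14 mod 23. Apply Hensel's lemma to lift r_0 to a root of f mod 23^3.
r_2 = 2751 (mod 12167)

Hensel: r_{i+1} = r_i − f(r_i)/f′(r_i) mod 23^{i+2}, where f′(x) = 3x². Iterate:
  r_0 = 14 (mod 23)
  r_1 = 106 (mod 529)
  r_2 = 2751 (mod 12167)
Final: r = 2751 with f(r) ≡ 0 mod 23^3.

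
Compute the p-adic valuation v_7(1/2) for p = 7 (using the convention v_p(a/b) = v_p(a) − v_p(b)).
v_7(1/2) = 0

Factor powers of 7 from the numerator and denominator of the reduced fraction: 1 = 7^0 · 1 and 2 = 7^0 · 2. Apply v_p(a/b) = v_p(a) − v_p(b): v_7(1/2) = 0 − 0 = 0.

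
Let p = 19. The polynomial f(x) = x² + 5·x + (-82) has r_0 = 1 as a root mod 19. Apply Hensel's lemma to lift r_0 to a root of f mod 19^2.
r_1 = 115 (mod 361)

Hensel: r_{i+1} = r_i − f(r_i)·(f′(r_i))^{-1} mod 19^{i+2}, f′(x) = 2x + 5. Iterate:
  r_0 = 1 (mod 19)
  r_1 = 115 (mod 361)
Final: r = 115 satisfies f(r) ≡ 0 mod 19^2.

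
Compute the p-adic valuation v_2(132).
v_2(132) = 2

v_2(n) is the largest exponent k such that 2^k divides n. Factor out: 132 = 2^2 · 33. (Sign doesn't affect v_p.) So v_2(132) = 2.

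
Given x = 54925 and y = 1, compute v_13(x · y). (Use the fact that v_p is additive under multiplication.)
v_13(54925) = 3

v_p(x) = 3 (factor: 54925 = 13^3 · 25); v_p(y) = 0 (factor: 1 = 13^0 · 1). Additivity: v_p(xy) = v_p(x) + v_p(y) = 3 + 0 = 3. (Direct check: xy = 54925 = 13^3 · (25).)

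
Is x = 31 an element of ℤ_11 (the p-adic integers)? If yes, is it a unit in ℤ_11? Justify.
x ∈ ℤ_11^× (unit); v_11(x) = 0

ℤ_11 = {x ∈ ℚ_11 : v_11(x) ≥ 0} and ℤ_11^× = {x ∈ ℤ_11 : v_11(x) = 0}. Here v_11(31) = v_11(num) − v_11(den) = 0; compare against these criteria.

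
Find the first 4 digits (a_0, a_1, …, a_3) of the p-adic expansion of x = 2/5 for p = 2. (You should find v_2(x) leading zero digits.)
(a_0, …, a_3) = (0, 1, 0, 1)

v_2(2/5) = 1, so a_0 = ... = a_0 = 0. Factor out: x = 2^1 · u with u = 1/5 a unit in ℤ_2. Expand u iteratively via a_{v+i} = u_i mod 2, u_{i+1} = (u_i − a_{v+i})/2:
  u_0 = 1/5;  a_1 = 1;  u_1 = (u_0 − 1)/2 = -2/5
  u_1 = -2/5;  a_2 = 0;  u_2 = (u_1 − 0)/2 = -1/5
  u_2 = -1/5;  a_3 = 1;  u_3 = (u_2 − 1)/2 = -3/5
Digits: (0, 1, 0, 1).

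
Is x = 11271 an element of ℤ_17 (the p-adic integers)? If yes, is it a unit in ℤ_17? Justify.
x ∈ ℤ_17 but not a unit; v_17(x) = 2 > 0

ℤ_17 = {x ∈ ℚ_17 : v_17(x) ≥ 0} and ℤ_17^× = {x ∈ ℤ_17 : v_17(x) = 0}. Here v_17(11271) = v_17(num) − v_17(den) = 2; compare against these criteria.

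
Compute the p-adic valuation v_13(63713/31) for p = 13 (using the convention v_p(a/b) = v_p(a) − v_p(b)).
v_13(63713/31) = 3

Factor powers of 13 from the numerator and denominator of the reduced fraction: 63713 = 13^3 · 29 and 31 = 13^0 · 31. Apply v_p(a/b) = v_p(a) − v_p(b): v_13(63713/31) = 3 − 0 = 3.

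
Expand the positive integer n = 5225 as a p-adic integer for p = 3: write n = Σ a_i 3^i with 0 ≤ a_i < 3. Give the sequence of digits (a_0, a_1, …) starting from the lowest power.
(a_0, a_1, …) = (2, 1, 1, 1, 1, 0, 1, 2)

Repeated division by 3 gives the digits low-to-high: 5225 = 2 + 1·3^1 + 1·3^2 + 1·3^3 + 1·3^4 + 1·3^6 + 2·3^7. Digit sequence: (2, 1, 1, 1, 1, 0, 1, 2).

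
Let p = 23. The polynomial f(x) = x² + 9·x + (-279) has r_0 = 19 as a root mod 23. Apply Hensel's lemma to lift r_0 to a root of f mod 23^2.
r_1 = 295 (mod 529)

Hensel: r_{i+1} = r_i − f(r_i)·(f′(r_i))^{-1} mod 23^{i+2}, f′(x) = 2x + 9. Iterate:
  r_0 = 19 (mod 23)
  r_1 = 295 (mod 529)
Final: r = 295 satisfies f(r) ≡ 0 mod 23^2.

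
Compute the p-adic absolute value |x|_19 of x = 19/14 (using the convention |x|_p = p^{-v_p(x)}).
|19/14|_19 = 1/19

Step 1 — compute v_19(x) by factoring powers of 19 out of the numerator and denominator: v_19(19/14) = 1. Step 2 — apply |x|_p = p^{-v_p(x)} = 19^{-1} = 1/19.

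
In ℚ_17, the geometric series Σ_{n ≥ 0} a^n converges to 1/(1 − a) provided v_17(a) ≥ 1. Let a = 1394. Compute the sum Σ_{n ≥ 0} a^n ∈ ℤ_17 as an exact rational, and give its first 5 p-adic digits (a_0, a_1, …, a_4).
Σ a^n = 1/(1 − a) = -1/1393;  first 5 digits = (1, 14, 13, 11, 16)

v_17(a) = 1 ≥ 1, so the series converges in ℤ_17 to 1/(1 − a) = 1/(1 − 1394) = -1/1393. Expand this rational in ℤ_17: compute digits iteratively via d_i = x_i mod 17, x_{i+1} = (x_i − d_i)/17. The first 5 digits are (1, 14, 13, 11, 16).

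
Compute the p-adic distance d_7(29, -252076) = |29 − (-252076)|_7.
d_7(29, -252076) = 1/16807

Step 1 — x − y = 29 − (-252076) = 252105. Step 2 — v_7(252105) = 5 (factor: 252105 = (7^5 · 15); the sign does not affect v_p). Step 3 — |x − y|_7 = 7^{-5} = 1/16807.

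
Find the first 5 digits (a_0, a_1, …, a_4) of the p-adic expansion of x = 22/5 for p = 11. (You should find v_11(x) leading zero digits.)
(a_0, …, a_4) = (0, 7, 6, 6, 6)

v_11(22/5) = 1, so a_0 = ... = a_0 = 0. Factor out: x = 11^1 · u with u = 2/5 a unit in ℤ_11. Expand u iteratively via a_{v+i} = u_i mod 11, u_{i+1} = (u_i − a_{v+i})/11:
  u_0 = 2/5;  a_1 = 7;  u_1 = (u_0 − 7)/11 = -3/5
  u_1 = -3/5;  a_2 = 6;  u_2 = (u_1 − 6)/11 = -3/5
  u_2 = -3/5;  a_3 = 6;  u_3 = (u_2 − 6)/11 = -3/5
  u_3 = -3/5;  a_4 = 6;  u_4 = (u_3 − 6)/11 = -3/5
Digits: (0, 7, 6, 6, 6).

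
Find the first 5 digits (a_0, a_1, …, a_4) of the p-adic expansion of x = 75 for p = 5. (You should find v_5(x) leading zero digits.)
(a_0, …, a_4) = (0, 0, 3, 0, 0)

v_5(75) = 2, so a_0 = ... = a_1 = 0. Factor out: x = 5^2 · u with u = 3 a unit in ℤ_5. Expand u iteratively via a_{v+i} = u_i mod 5, u_{i+1} = (u_i − a_{v+i})/5:
  u_0 = 3;  a_2 = 3;  u_1 = (u_0 − 3)/5 = 0
  u_1 = 0;  a_3 = 0;  u_2 = (u_1 − 0)/5 = 0
  u_2 = 0;  a_4 = 0;  u_3 = (u_2 − 0)/5 = 0
Digits: (0, 0, 3, 0, 0).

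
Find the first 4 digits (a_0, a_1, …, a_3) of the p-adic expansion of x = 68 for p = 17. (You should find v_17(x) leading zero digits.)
(a_0, …, a_3) = (0, 4, 0, 0)

v_17(68) = 1, so a_0 = ... = a_0 = 0. Factor out: x = 17^1 · u with u = 4 a unit in ℤ_17. Expand u iteratively via a_{v+i} = u_i mod 17, u_{i+1} = (u_i − a_{v+i})/17:
  u_0 = 4;  a_1 = 4;  u_1 = (u_0 − 4)/17 = 0
  u_1 = 0;  a_2 = 0;  u_2 = (u_1 − 0)/17 = 0
  u_2 = 0;  a_3 = 0;  u_3 = (u_2 − 0)/17 = 0
Digits: (0, 4, 0, 0).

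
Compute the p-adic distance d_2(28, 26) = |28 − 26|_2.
d_2(28, 26) = 1/2

Step 1 — x − y = 28 − 26 = 2. Step 2 — v_2(2) = 1 (factor: 2 = (2^1 · 1); the sign does not affect v_p). Step 3 — |x − y|_2 = 2^{-1} = 1/2.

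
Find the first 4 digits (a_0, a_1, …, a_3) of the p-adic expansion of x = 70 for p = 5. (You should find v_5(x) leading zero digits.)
(a_0, …, a_3) = (0, 4, 2, 0)

v_5(70) = 1, so a_0 = ... = a_0 = 0. Factor out: x = 5^1 · u with u = 14 a unit in ℤ_5. Expand u iteratively via a_{v+i} = u_i mod 5, u_{i+1} = (u_i − a_{v+i})/5:
  u_0 = 14;  a_1 = 4;  u_1 = (u_0 − 4)/5 = 2
  u_1 = 2;  a_2 = 2;  u_2 = (u_1 − 2)/5 = 0
  u_2 = 0;  a_3 = 0;  u_3 = (u_2 − 0)/5 = 0
Digits: (0, 4, 2, 0).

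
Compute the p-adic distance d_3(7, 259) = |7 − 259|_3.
d_3(7, 259) = 1/9

Step 1 — x − y = 7 − 259 = -252. Step 2 — v_3(-252) = 2 (factor: -252 = −(3^2 · 28); the sign does not affect v_p). Step 3 — |x − y|_3 = 3^{-2} = 1/9.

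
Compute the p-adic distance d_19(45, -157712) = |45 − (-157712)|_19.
d_19(45, -157712) = 1/6859

Step 1 — x − y = 45 − (-157712) = 157757. Step 2 — v_19(157757) = 3 (factor: 157757 = (19^3 · 23); the sign does not affect v_p). Step 3 — |x − y|_19 = 19^{-3} = 1/6859.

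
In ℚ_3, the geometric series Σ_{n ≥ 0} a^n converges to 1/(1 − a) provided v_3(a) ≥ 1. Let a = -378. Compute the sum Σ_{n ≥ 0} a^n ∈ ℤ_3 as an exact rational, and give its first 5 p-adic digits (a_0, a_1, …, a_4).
Σ a^n = 1/(1 − a) = 1/379;  first 5 digits = (1, 0, 0, 1, 1)

v_3(a) = 3 ≥ 1, so the series converges in ℤ_3 to 1/(1 − a) = 1/(1 − (-378)) = 1/379. Expand this rational in ℤ_3: compute digits iteratively via d_i = x_i mod 3, x_{i+1} = (x_i − d_i)/3. The first 5 digits are (1, 0, 0, 1, 1).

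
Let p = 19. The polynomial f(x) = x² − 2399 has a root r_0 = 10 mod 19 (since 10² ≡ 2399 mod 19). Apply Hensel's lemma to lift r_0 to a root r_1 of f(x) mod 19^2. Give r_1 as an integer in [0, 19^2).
r_1 = 143 (mod 361)

Hensel's recurrence: r_{i+1} = r_i − f(r_i)·(f′(r_i))^{-1} mod 19^{i+2}, with f′(x) = 2x. Iterate:
  r_0 = 10 (mod 19)
  r_1 = 143 (mod 361)
Final: r_1 = 143, and one checks f(r_1) ≡ 0 mod 19^2.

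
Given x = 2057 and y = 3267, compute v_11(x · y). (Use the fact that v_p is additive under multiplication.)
v_11(6720219) = 4

v_p(x) = 2 (factor: 2057 = 11^2 · 17); v_p(y) = 2 (factor: 3267 = 11^2 · 27). Additivity: v_p(xy) = v_p(x) + v_p(y) = 2 + 2 = 4. (Direct check: xy = 6720219 = 11^4 · (459).)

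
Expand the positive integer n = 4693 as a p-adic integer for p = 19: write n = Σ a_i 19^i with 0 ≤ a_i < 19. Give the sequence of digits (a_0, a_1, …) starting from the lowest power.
(a_0, a_1, …) = (0, 0, 13)

Repeated division by 19 gives the digits low-to-high: 4693 = 13·19^2. Digit sequence: (0, 0, 13).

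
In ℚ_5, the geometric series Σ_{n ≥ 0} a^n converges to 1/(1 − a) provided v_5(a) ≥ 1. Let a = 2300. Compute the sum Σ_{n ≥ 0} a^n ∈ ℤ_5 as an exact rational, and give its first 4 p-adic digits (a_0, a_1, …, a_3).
Σ a^n = 1/(1 − a) = -1/2299;  first 4 digits = (1, 0, 2, 3)

v_5(a) = 2 ≥ 1, so the series converges in ℤ_5 to 1/(1 − a) = 1/(1 − 2300) = -1/2299. Expand this rational in ℤ_5: compute digits iteratively via d_i = x_i mod 5, x_{i+1} = (x_i − d_i)/5. The first 4 digits are (1, 0, 2, 3).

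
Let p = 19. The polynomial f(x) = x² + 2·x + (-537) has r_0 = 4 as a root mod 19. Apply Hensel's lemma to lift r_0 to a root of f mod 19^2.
r_1 = 308 (mod 361)

Hensel: r_{i+1} = r_i − f(r_i)·(f′(r_i))^{-1} mod 19^{i+2}, f′(x) = 2x + 2. Iterate:
  r_0 = 4 (mod 19)
  r_1 = 308 (mod 361)
Final: r = 308 satisfies f(r) ≡ 0 mod 19^2.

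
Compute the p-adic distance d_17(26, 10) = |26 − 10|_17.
d_17(26, 10) = 1

Step 1 — x − y = 26 − 10 = 16. Step 2 — v_17(16) = 0 (factor: 16 = (17^0 · 16); the sign does not affect v_p). Step 3 — |x − y|_17 = 17^{0} = 1.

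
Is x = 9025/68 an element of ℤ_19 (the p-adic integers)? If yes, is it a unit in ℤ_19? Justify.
x ∈ ℤ_19 but not a unit; v_19(x) = 2 > 0

ℤ_19 = {x ∈ ℚ_19 : v_19(x) ≥ 0} and ℤ_19^× = {x ∈ ℤ_19 : v_19(x) = 0}. Here v_19(9025/68) = v_19(num) − v_19(den) = 2; compare against these criteria.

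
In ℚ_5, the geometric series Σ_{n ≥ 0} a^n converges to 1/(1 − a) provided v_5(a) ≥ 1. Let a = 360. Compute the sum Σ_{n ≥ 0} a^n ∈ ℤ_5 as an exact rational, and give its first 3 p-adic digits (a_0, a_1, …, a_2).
Σ a^n = 1/(1 − a) = -1/359;  first 3 digits = (1, 2, 3)

v_5(a) = 1 ≥ 1, so the series converges in ℤ_5 to 1/(1 − a) = 1/(1 − 360) = -1/359. Expand this rational in ℤ_5: compute digits iteratively via d_i = x_i mod 5, x_{i+1} = (x_i − d_i)/5. The first 3 digits are (1, 2, 3).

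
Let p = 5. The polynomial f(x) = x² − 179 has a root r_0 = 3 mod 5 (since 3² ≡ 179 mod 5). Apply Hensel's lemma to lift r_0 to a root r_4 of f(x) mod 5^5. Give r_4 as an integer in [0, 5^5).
r_4 = 2923 (mod 3125)

Hensel's recurrence: r_{i+1} = r_i − f(r_i)·(f′(r_i))^{-1} mod 5^{i+2}, with f′(x) = 2x. Iterate:
  r_0 = 3 (mod 5)
  r_1 = 23 (mod 25)
  r_2 = 48 (mod 125)
  r_3 = 423 (mod 625)
  r_4 = 2923 (mod 3125)
Final: r_4 = 2923, and one checks f(r_4) ≡ 0 mod 5^5.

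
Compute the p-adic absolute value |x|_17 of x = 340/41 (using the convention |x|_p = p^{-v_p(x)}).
|340/41|_17 = 1/17

Step 1 — compute v_17(x) by factoring powers of 17 out of the numerator and denominator: v_17(340/41) = 1. Step 2 — apply |x|_p = p^{-v_p(x)} = 17^{-1} = 1/17.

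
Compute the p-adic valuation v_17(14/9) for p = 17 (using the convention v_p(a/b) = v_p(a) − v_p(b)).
v_17(14/9) = 0

Factor powers of 17 from the numerator and denominator of the reduced fraction: 14 = 17^0 · 14 and 9 = 17^0 · 9. Apply v_p(a/b) = v_p(a) − v_p(b): v_17(14/9) = 0 − 0 = 0.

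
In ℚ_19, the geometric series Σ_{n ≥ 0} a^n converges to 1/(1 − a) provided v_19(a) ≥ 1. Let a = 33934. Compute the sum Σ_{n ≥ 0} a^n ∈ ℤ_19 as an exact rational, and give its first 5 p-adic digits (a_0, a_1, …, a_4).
Σ a^n = 1/(1 − a) = -1/33933;  first 5 digits = (1, 0, 18, 4, 1)

v_19(a) = 2 ≥ 1, so the series converges in ℤ_19 to 1/(1 − a) = 1/(1 − 33934) = -1/33933. Expand this rational in ℤ_19: compute digits iteratively via d_i = x_i mod 19, x_{i+1} = (x_i − d_i)/19. The first 5 digits are (1, 0, 18, 4, 1).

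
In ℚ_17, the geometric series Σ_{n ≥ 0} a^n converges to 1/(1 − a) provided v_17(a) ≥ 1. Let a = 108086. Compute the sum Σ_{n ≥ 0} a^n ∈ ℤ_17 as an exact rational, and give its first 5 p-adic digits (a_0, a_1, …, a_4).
Σ a^n = 1/(1 − a) = -1/108085;  first 5 digits = (1, 0, 0, 5, 1)

v_17(a) = 3 ≥ 1, so the series converges in ℤ_17 to 1/(1 − a) = 1/(1 − 108086) = -1/108085. Expand this rational in ℤ_17: compute digits iteratively via d_i = x_i mod 17, x_{i+1} = (x_i − d_i)/17. The first 5 digits are (1, 0, 0, 5, 1).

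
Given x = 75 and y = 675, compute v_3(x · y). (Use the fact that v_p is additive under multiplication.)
v_3(50625) = 4

v_p(x) = 1 (factor: 75 = 3^1 · 25); v_p(y) = 3 (factor: 675 = 3^3 · 25). Additivity: v_p(xy) = v_p(x) + v_p(y) = 1 + 3 = 4. (Direct check: xy = 50625 = 3^4 · (625).)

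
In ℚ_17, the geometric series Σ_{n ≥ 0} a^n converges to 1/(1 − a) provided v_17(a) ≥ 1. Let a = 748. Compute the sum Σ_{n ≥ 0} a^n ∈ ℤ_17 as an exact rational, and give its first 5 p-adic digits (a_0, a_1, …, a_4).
Σ a^n = 1/(1 − a) = -1/747;  first 5 digits = (1, 10, 0, 9, 6)

v_17(a) = 1 ≥ 1, so the series converges in ℤ_17 to 1/(1 − a) = 1/(1 − 748) = -1/747. Expand this rational in ℤ_17: compute digits iteratively via d_i = x_i mod 17, x_{i+1} = (x_i − d_i)/17. The first 5 digits are (1, 10, 0, 9, 6).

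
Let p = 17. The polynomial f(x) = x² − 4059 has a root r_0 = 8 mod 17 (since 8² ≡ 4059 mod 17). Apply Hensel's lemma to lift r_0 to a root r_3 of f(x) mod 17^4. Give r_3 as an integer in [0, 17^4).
r_3 = 14220 (mod 83521)

Hensel's recurrence: r_{i+1} = r_i − f(r_i)·(f′(r_i))^{-1} mod 17^{i+2}, with f′(x) = 2x. Iterate:
  r_0 = 8 (mod 17)
  r_1 = 59 (mod 289)
  r_2 = 4394 (mod 4913)
  r_3 = 14220 (mod 83521)
Final: r_3 = 14220, and one checks f(r_3) ≡ 0 mod 17^4.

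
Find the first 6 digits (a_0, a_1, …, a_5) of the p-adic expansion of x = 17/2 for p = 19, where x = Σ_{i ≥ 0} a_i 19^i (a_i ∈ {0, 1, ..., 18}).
(a_0, …, a_5) = (18, 9, 9, 9, 9, 9)

v_19(17/2) = 0 (numerator and denominator both coprime to 19), so x ∈ ℤ_19^×. Compute digits iteratively via a_i = x_i mod 19, x_{i+1} = (x_i − a_i)/19, with x_0 = x:
  x_0 = 17/2;  a_0 = 18;  x_1 = (x_0 − 18)/19 = -1/2
  x_1 = -1/2;  a_1 = 9;  x_2 = (x_1 − 9)/19 = -1/2
  x_2 = -1/2;  a_2 = 9;  x_3 = (x_2 − 9)/19 = -1/2
  x_3 = -1/2;  a_3 = 9;  x_4 = (x_3 − 9)/19 = -1/2
  x_4 = -1/2;  a_4 = 9;  x_5 = (x_4 − 9)/19 = -1/2
  x_5 = -1/2;  a_5 = 9;  x_6 = (x_5 − 9)/19 = -1/2
Digits: (18, 9, 9, 9, 9, 9).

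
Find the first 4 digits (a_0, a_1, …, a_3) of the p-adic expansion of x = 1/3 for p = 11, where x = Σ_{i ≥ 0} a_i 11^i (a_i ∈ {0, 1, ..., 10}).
(a_0, …, a_3) = (4, 7, 3, 7)

v_11(1/3) = 0 (numerator and denominator both coprime to 11), so x ∈ ℤ_11^×. Compute digits iteratively via a_i = x_i mod 11, x_{i+1} = (x_i − a_i)/11, with x_0 = x:
  x_0 = 1/3;  a_0 = 4;  x_1 = (x_0 − 4)/11 = -1/3
  x_1 = -1/3;  a_1 = 7;  x_2 = (x_1 − 7)/11 = -2/3
  x_2 = -2/3;  a_2 = 3;  x_3 = (x_2 − 3)/11 = -1/3
  x_3 = -1/3;  a_3 = 7;  x_4 = (x_3 − 7)/11 = -2/3
Digits: (4, 7, 3, 7).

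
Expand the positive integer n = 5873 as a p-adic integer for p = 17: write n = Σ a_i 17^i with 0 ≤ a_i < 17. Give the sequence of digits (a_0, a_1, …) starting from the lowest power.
(a_0, a_1, …) = (8, 5, 3, 1)

Repeated division by 17 gives the digits low-to-high: 5873 = 8 + 5·17^1 + 3·17^2 + 1·17^3. Digit sequence: (8, 5, 3, 1).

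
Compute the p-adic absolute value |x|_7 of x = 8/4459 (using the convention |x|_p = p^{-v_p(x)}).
|8/4459|_7 = 343

Step 1 — compute v_7(x) by factoring powers of 7 out of the numerator and denominator: v_7(8/4459) = -3. Step 2 — apply |x|_p = p^{-v_p(x)} = 7^{3} = 343.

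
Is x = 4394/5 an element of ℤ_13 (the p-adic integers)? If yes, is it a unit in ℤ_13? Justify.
x ∈ ℤ_13 but not a unit; v_13(x) = 3 > 0

ℤ_13 = {x ∈ ℚ_13 : v_13(x) ≥ 0} and ℤ_13^× = {x ∈ ℤ_13 : v_13(x) = 0}. Here v_13(4394/5) = v_13(num) − v_13(den) = 3; compare against these criteria.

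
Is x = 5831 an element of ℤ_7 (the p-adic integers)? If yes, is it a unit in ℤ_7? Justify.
x ∈ ℤ_7 but not a unit; v_7(x) = 3 > 0

ℤ_7 = {x ∈ ℚ_7 : v_7(x) ≥ 0} and ℤ_7^× = {x ∈ ℤ_7 : v_7(x) = 0}. Here v_7(5831) = v_7(num) − v_7(den) = 3; compare against these criteria.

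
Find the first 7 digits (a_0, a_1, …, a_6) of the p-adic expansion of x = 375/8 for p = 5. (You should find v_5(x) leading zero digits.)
(a_0, …, a_6) = (0, 0, 0, 1, 3, 0, 3)

v_5(375/8) = 3, so a_0 = ... = a_2 = 0. Factor out: x = 5^3 · u with u = 3/8 a unit in ℤ_5. Expand u iteratively via a_{v+i} = u_i mod 5, u_{i+1} = (u_i − a_{v+i})/5:
  u_0 = 3/8;  a_3 = 1;  u_1 = (u_0 − 1)/5 = -1/8
  u_1 = -1/8;  a_4 = 3;  u_2 = (u_1 − 3)/5 = -5/8
  u_2 = -5/8;  a_5 = 0;  u_3 = (u_2 − 0)/5 = -1/8
  u_3 = -1/8;  a_6 = 3;  u_4 = (u_3 − 3)/5 = -5/8
Digits: (0, 0, 0, 1, 3, 0, 3).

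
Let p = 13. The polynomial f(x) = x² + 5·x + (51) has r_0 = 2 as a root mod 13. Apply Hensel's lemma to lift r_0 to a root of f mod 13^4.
r_3 = 652 (mod 28561)

Hensel: r_{i+1} = r_i − f(r_i)·(f′(r_i))^{-1} mod 13^{i+2}, f′(x) = 2x + 5. Iterate:
  r_0 = 2 (mod 13)
  r_1 = 145 (mod 169)
  r_2 = 652 (mod 2197)
  r_3 = 652 (mod 28561)
Final: r = 652 satisfies f(r) ≡ 0 mod 13^4.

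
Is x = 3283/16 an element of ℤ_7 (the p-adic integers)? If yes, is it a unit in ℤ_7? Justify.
x ∈ ℤ_7 but not a unit; v_7(x) = 2 > 0

ℤ_7 = {x ∈ ℚ_7 : v_7(x) ≥ 0} and ℤ_7^× = {x ∈ ℤ_7 : v_7(x) = 0}. Here v_7(3283/16) = v_7(num) − v_7(den) = 2; compare against these criteria.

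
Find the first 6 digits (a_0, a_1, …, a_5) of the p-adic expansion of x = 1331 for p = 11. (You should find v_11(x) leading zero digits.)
(a_0, …, a_5) = (0, 0, 0, 1, 0, 0)

v_11(1331) = 3, so a_0 = ... = a_2 = 0. Factor out: x = 11^3 · u with u = 1 a unit in ℤ_11. Expand u iteratively via a_{v+i} = u_i mod 11, u_{i+1} = (u_i − a_{v+i})/11:
  u_0 = 1;  a_3 = 1;  u_1 = (u_0 − 1)/11 = 0
  u_1 = 0;  a_4 = 0;  u_2 = (u_1 − 0)/11 = 0
  u_2 = 0;  a_5 = 0;  u_3 = (u_2 − 0)/11 = 0
Digits: (0, 0, 0, 1, 0, 0).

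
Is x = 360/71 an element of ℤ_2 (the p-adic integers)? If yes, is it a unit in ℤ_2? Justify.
x ∈ ℤ_2 but not a unit; v_2(x) = 3 > 0

ℤ_2 = {x ∈ ℚ_2 : v_2(x) ≥ 0} and ℤ_2^× = {x ∈ ℤ_2 : v_2(x) = 0}. Here v_2(360/71) = v_2(num) − v_2(den) = 3; compare against these criteria.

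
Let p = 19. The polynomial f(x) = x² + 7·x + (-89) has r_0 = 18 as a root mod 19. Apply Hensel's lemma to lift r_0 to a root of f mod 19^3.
r_2 = 5433 (mod 6859)

Hensel: r_{i+1} = r_i − f(r_i)·(f′(r_i))^{-1} mod 19^{i+2}, f′(x) = 2x + 7. Iterate:
  r_0 = 18 (mod 19)
  r_1 = 18 (mod 361)
  r_2 = 5433 (mod 6859)
Final: r = 5433 satisfies f(r) ≡ 0 mod 19^3.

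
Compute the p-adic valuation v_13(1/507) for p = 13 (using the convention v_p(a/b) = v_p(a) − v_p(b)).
v_13(1/507) = -2

Factor powers of 13 from the numerator and denominator of the reduced fraction: 1 = 13^0 · 1 and 507 = 13^2 · 3. Apply v_p(a/b) = v_p(a) − v_p(b): v_13(1/507) = 0 − 2 = -2.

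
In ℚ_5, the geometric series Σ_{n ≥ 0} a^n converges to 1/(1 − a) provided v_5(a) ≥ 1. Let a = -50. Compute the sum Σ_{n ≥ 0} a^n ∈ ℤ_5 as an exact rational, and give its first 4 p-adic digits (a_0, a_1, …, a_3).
Σ a^n = 1/(1 − a) = 1/51;  first 4 digits = (1, 0, 3, 4)

v_5(a) = 2 ≥ 1, so the series converges in ℤ_5 to 1/(1 − a) = 1/(1 − (-50)) = 1/51. Expand this rational in ℤ_5: compute digits iteratively via d_i = x_i mod 5, x_{i+1} = (x_i − d_i)/5. The first 4 digits are (1, 0, 3, 4).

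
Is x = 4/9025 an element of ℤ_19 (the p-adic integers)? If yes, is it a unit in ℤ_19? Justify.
x ∉ ℤ_19 (v_19(x) = -2 < 0)

ℤ_19 = {x ∈ ℚ_19 : v_19(x) ≥ 0} and ℤ_19^× = {x ∈ ℤ_19 : v_19(x) = 0}. Here v_19(4/9025) = v_19(num) − v_19(den) = -2; compare against these criteria.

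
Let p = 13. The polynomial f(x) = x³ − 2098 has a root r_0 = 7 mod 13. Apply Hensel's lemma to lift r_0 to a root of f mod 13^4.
r_3 = 10459 (mod 28561)

Hensel: r_{i+1} = r_i − f(r_i)/f′(r_i) mod 13^{i+2}, where f′(x) = 3x². Iterate:
  r_0 = 7 (mod 13)
  r_1 = 150 (mod 169)
  r_2 = 1671 (mod 2197)
  r_3 = 10459 (mod 28561)
Final: r = 10459 with f(r) ≡ 0 mod 13^4.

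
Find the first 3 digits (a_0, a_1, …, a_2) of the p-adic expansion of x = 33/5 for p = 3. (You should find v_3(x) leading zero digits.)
(a_0, …, a_2) = (0, 1, 1)

v_3(33/5) = 1, so a_0 = ... = a_0 = 0. Factor out: x = 3^1 · u with u = 11/5 a unit in ℤ_3. Expand u iteratively via a_{v+i} = u_i mod 3, u_{i+1} = (u_i − a_{v+i})/3:
  u_0 = 11/5;  a_1 = 1;  u_1 = (u_0 − 1)/3 = 2/5
  u_1 = 2/5;  a_2 = 1;  u_2 = (u_1 − 1)/3 = -1/5
Digits: (0, 1, 1).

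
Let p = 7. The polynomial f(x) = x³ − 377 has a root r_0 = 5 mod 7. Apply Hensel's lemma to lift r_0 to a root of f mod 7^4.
r_3 = 2280 (mod 2401)

Hensel: r_{i+1} = r_i − f(r_i)/f′(r_i) mod 7^{i+2}, where f′(x) = 3x². Iterate:
  r_0 = 5 (mod 7)
  r_1 = 26 (mod 49)
  r_2 = 222 (mod 343)
  r_3 = 2280 (mod 2401)
Final: r = 2280 with f(r) ≡ 0 mod 7^4.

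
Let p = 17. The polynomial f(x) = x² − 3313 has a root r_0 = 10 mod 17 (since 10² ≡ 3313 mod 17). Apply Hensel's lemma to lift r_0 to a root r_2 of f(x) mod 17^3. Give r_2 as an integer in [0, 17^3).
r_2 = 792 (mod 4913)

Hensel's recurrence: r_{i+1} = r_i − f(r_i)·(f′(r_i))^{-1} mod 17^{i+2}, with f′(x) = 2x. Iterate:
  r_0 = 10 (mod 17)
  r_1 = 214 (mod 289)
  r_2 = 792 (mod 4913)
Final: r_2 = 792, and one checks f(r_2) ≡ 0 mod 17^3.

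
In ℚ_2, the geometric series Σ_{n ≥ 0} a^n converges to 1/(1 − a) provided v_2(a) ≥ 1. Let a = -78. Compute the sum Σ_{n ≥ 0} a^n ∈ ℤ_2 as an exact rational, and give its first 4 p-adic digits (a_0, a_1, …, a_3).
Σ a^n = 1/(1 − a) = 1/79;  first 4 digits = (1, 1, 1, 1)

v_2(a) = 1 ≥ 1, so the series converges in ℤ_2 to 1/(1 − a) = 1/(1 − (-78)) = 1/79. Expand this rational in ℤ_2: compute digits iteratively via d_i = x_i mod 2, x_{i+1} = (x_i − d_i)/2. The first 4 digits are (1, 1, 1, 1).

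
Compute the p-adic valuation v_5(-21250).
v_5(-21250) = 4

v_5(n) is the largest exponent k such that 5^k divides n. Factor out: -21250 = -5^4 · 34. (Sign doesn't affect v_p.) So v_5(-21250) = 4.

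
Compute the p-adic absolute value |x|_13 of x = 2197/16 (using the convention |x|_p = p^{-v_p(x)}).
|2197/16|_13 = 1/2197

Step 1 — compute v_13(x) by factoring powers of 13 out of the numerator and denominator: v_13(2197/16) = 3. Step 2 — apply |x|_p = p^{-v_p(x)} = 13^{-3} = 1/2197.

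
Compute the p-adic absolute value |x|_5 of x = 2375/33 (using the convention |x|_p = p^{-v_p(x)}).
|2375/33|_5 = 1/125

Step 1 — compute v_5(x) by factoring powers of 5 out of the numerator and denominator: v_5(2375/33) = 3. Step 2 — apply |x|_p = p^{-v_p(x)} = 5^{-3} = 1/125.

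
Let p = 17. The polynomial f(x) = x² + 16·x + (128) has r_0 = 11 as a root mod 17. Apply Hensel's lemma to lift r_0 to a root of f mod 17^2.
r_1 = 266 (mod 289)

Hensel: r_{i+1} = r_i − f(r_i)·(f′(r_i))^{-1} mod 17^{i+2}, f′(x) = 2x + 16. Iterate:
  r_0 = 11 (mod 17)
  r_1 = 266 (mod 289)
Final: r = 266 satisfies f(r) ≡ 0 mod 17^2.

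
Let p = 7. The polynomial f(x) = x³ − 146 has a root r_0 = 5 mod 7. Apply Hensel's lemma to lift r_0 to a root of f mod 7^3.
r_2 = 117 (mod 343)

Hensel: r_{i+1} = r_i − f(r_i)/f′(r_i) mod 7^{i+2}, where f′(x) = 3x². Iterate:
  r_0 = 5 (mod 7)
  r_1 = 19 (mod 49)
  r_2 = 117 (mod 343)
Final: r = 117 with f(r) ≡ 0 mod 7^3.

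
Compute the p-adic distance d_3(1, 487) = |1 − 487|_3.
d_3(1, 487) = 1/243

Step 1 — x − y = 1 − 487 = -486. Step 2 — v_3(-486) = 5 (factor: -486 = −(3^5 · 2); the sign does not affect v_p). Step 3 — |x − y|_3 = 3^{-5} = 1/243.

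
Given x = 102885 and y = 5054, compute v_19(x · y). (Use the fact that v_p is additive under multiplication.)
v_19(519980790) = 5

v_p(x) = 3 (factor: 102885 = 19^3 · 15); v_p(y) = 2 (factor: 5054 = 19^2 · 14). Additivity: v_p(xy) = v_p(x) + v_p(y) = 3 + 2 = 5. (Direct check: xy = 519980790 = 19^5 · (210).)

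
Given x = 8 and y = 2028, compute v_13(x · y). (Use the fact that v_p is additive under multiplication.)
v_13(16224) = 2

v_p(x) = 0 (factor: 8 = 13^0 · 8); v_p(y) = 2 (factor: 2028 = 13^2 · 12). Additivity: v_p(xy) = v_p(x) + v_p(y) = 0 + 2 = 2. (Direct check: xy = 16224 = 13^2 · (96).)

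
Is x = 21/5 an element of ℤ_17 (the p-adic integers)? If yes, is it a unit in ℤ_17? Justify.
x ∈ ℤ_17^× (unit); v_17(x) = 0

ℤ_17 = {x ∈ ℚ_17 : v_17(x) ≥ 0} and ℤ_17^× = {x ∈ ℤ_17 : v_17(x) = 0}. Here v_17(21/5) = v_17(num) − v_17(den) = 0; compare against these criteria.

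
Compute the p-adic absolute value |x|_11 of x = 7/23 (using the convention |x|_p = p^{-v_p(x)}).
|7/23|_11 = 1

Step 1 — compute v_11(x) by factoring powers of 11 out of the numerator and denominator: v_11(7/23) = 0. Step 2 — apply |x|_p = p^{-v_p(x)} = 11^{0} = 1.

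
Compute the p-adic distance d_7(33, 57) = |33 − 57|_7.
d_7(33, 57) = 1

Step 1 — x − y = 33 − 57 = -24. Step 2 — v_7(-24) = 0 (factor: -24 = −(7^0 · 24); the sign does not affect v_p). Step 3 — |x − y|_7 = 7^{0} = 1.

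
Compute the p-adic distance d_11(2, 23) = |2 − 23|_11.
d_11(2, 23) = 1

Step 1 — x − y = 2 − 23 = -21. Step 2 — v_11(-21) = 0 (factor: -21 = −(11^0 · 21); the sign does not affect v_p). Step 3 — |x − y|_11 = 11^{0} = 1.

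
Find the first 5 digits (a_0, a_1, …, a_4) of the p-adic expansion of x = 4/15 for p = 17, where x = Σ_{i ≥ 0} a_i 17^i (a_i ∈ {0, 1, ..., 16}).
(a_0, …, a_4) = (15, 15, 7, 12, 14)

v_17(4/15) = 0 (numerator and denominator both coprime to 17), so x ∈ ℤ_17^×. Compute digits iteratively via a_i = x_i mod 17, x_{i+1} = (x_i − a_i)/17, with x_0 = x:
  x_0 = 4/15;  a_0 = 15;  x_1 = (x_0 − 15)/17 = -13/15
  x_1 = -13/15;  a_1 = 15;  x_2 = (x_1 − 15)/17 = -14/15
  x_2 = -14/15;  a_2 = 7;  x_3 = (x_2 − 7)/17 = -7/15
  x_3 = -7/15;  a_3 = 12;  x_4 = (x_3 − 12)/17 = -11/15
  x_4 = -11/15;  a_4 = 14;  x_5 = (x_4 − 14)/17 = -13/15
Digits: (15, 15, 7, 12, 14).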